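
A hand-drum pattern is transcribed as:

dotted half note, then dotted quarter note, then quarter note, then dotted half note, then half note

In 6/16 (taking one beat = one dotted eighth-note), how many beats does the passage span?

14

One dotted eighth-note beat = 3 sixteenth notes.
Each duration in sixteenth notes: dotted half note = 12; dotted quarter note = 6; quarter note = 4; dotted half note = 12; half note = 8.
Adding: 12 + 6 + 4 + 12 + 8 = 42.
42 ÷ 3 = 14 beats.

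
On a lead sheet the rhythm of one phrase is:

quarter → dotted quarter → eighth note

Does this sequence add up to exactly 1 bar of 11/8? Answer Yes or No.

One bar of 11/8 = 11 eighth notes.
Working in eighth notes: quarter = 2; dotted quarter = 3; eighth note = 1.
Sum: 2 + 3 + 1 = 6.
6 falls short of 11, so the answer is No.

No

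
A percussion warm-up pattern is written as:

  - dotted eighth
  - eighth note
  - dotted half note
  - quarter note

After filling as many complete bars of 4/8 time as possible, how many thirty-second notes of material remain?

10

One bar of 4/8 = 8 sixteenth notes.
Working in sixteenth notes: dotted eighth = 3; eighth note = 2; dotted half note = 12; quarter note = 4.
Sum: 3 + 2 + 12 + 4 = 21.
21 ÷ 8 = 2 complete bars with 5 sixteenth notes remaining = 10 thirty-second notes.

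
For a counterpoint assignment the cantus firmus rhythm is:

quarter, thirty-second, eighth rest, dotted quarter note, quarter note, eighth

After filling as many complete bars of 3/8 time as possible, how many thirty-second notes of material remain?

One bar of 3/8 = 12 thirty-second notes.
Each duration in thirty-second notes: quarter = 8; thirty-second = 1; eighth rest = 4; dotted quarter note = 12; quarter note = 8; eighth = 4.
Adding: 8 + 1 + 4 + 12 + 8 + 4 = 37.
37 ÷ 12 = 3 complete bars with 1 thirty-second note remaining.

1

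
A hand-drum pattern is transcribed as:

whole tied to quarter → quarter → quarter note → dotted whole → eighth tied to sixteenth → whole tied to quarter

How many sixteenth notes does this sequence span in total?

75

In sixteenth notes: whole tied to quarter (whole + quarter) = 20; quarter = 4; quarter note = 4; dotted whole = 24; eighth tied to sixteenth (eighth + sixteenth) = 3; whole tied to quarter (whole + quarter) = 20.
Total: 20 + 4 + 4 + 24 + 3 + 20 = 75 sixteenth notes.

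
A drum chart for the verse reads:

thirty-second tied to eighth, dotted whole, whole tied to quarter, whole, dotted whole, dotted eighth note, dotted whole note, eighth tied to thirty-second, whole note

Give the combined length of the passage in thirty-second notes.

In thirty-second notes: thirty-second tied to eighth (thirty-second + eighth) = 5; dotted whole = 48; whole tied to quarter (whole + quarter) = 40; whole = 32; dotted whole = 48; dotted eighth note = 6; dotted whole note = 48; eighth tied to thirty-second (eighth + thirty-second) = 5; whole note = 32.
Total: 5 + 48 + 40 + 32 + 48 + 6 + 48 + 5 + 32 = 264 thirty-second notes.

264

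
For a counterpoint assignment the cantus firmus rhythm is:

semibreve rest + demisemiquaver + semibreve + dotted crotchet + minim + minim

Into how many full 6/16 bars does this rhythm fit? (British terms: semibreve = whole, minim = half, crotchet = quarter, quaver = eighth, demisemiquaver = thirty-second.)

One bar of 6/16 = 12 thirty-second notes.
In thirty-second notes: semibreve rest = 32; demisemiquaver = 1; semibreve = 32; dotted crotchet = 12; minim = 16; minim = 16.
Adding: 32 + 1 + 32 + 12 + 16 + 16 = 109.
109 ÷ 12 = 9 complete bars with 1 left over.

9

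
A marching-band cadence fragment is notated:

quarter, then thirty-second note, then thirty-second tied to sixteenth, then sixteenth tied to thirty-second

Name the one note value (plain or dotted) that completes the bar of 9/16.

dotted sixteenth note

The bar of 9/16 = 18 thirty-second notes.
Express everything in thirty-second notes: quarter = 8; thirty-second note = 1; thirty-second tied to sixteenth (thirty-second + sixteenth) = 3; sixteenth tied to thirty-second (sixteenth + thirty-second) = 3.
Total: 8 + 1 + 3 + 3 = 15.
Remaining: 18 − 15 = 3 thirty-second notes, which is a dotted sixteenth note.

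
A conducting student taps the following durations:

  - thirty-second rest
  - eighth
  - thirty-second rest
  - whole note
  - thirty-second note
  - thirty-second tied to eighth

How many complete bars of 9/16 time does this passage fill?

2

One bar of 9/16 = 18 thirty-second notes.
Working in thirty-second notes: thirty-second rest = 1; eighth = 4; thirty-second rest = 1; whole note = 32; thirty-second note = 1; thirty-second tied to eighth (thirty-second + eighth) = 5.
Sum: 1 + 4 + 1 + 32 + 1 + 5 = 44.
44 ÷ 18 = 2 complete bars with 8 left over.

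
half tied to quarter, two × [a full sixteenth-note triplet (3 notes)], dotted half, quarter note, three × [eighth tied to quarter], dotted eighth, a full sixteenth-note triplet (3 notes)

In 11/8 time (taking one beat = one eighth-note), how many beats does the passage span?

27.5

One eighth-note beat = 2 sixteenth notes.
Working in sixteenth notes: half tied to quarter (half + quarter) = 12; a full sixteenth-note triplet (3 notes) (three triplet sixteenths span one eighth) = 2; a full sixteenth-note triplet (3 notes) (three triplet sixteenths span one eighth) = 2; dotted half = 12; quarter note = 4; eighth tied to quarter (eighth + quarter) = 6; eighth tied to quarter (eighth + quarter) = 6; eighth tied to quarter (eighth + quarter) = 6; dotted eighth = 3; a full sixteenth-note triplet (3 notes) (three triplet sixteenths span one eighth) = 2.
Adding: 12 + 2 + 2 + 12 + 4 + 6 + 6 + 6 + 3 + 2 = 55.
55 ÷ 2 = 27.5 beats.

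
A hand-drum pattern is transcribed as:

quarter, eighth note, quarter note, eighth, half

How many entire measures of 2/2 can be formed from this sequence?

1

One bar of 2/2 = 8 eighth notes.
Convert each value to eighth notes: quarter = 2; eighth note = 1; quarter note = 2; eighth = 1; half = 4.
Total: 2 + 1 + 2 + 1 + 4 = 10.
10 ÷ 8 = 1 complete bar with 2 left over.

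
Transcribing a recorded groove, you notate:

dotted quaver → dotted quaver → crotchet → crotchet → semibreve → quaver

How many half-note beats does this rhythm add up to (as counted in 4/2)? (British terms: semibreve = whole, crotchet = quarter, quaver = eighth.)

4

One half-note beat = 8 sixteenth notes.
Convert each value to sixteenth notes: dotted quaver = 3; dotted quaver = 3; crotchet = 4; crotchet = 4; semibreve = 16; quaver = 2.
Sum: 3 + 3 + 4 + 4 + 16 + 2 = 32.
32 ÷ 8 = 4 beats.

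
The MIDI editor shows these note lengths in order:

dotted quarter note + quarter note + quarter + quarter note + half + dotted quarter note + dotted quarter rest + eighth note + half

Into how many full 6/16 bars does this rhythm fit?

One bar of 6/16 = 3 eighth notes.
Convert each value to eighth notes: dotted quarter note = 3; quarter note = 2; quarter = 2; quarter note = 2; half = 4; dotted quarter note = 3; dotted quarter rest = 3; eighth note = 1; half = 4.
Altogether 3 + 2 + 2 + 2 + 4 + 3 + 3 + 1 + 4 = 24.
24 ÷ 3 = 8 complete bars with 0 left over.

8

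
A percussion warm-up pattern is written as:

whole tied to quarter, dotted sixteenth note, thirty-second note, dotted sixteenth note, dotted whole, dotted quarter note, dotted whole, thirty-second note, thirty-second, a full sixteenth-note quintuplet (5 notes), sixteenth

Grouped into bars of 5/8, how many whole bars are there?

8

One bar of 5/8 = 20 thirty-second notes.
Convert each value to thirty-second notes: whole tied to quarter (whole + quarter) = 40; dotted sixteenth note = 3; thirty-second note = 1; dotted sixteenth note = 3; dotted whole = 48; dotted quarter note = 12; dotted whole = 48; thirty-second note = 1; thirty-second = 1; a full sixteenth-note quintuplet (5 notes) (five quintuplet sixteenths span one quarter) = 8; sixteenth = 2.
Adding: 40 + 3 + 1 + 3 + 48 + 12 + 48 + 1 + 1 + 8 + 2 = 167.
167 ÷ 20 = 8 complete bars with 7 left over.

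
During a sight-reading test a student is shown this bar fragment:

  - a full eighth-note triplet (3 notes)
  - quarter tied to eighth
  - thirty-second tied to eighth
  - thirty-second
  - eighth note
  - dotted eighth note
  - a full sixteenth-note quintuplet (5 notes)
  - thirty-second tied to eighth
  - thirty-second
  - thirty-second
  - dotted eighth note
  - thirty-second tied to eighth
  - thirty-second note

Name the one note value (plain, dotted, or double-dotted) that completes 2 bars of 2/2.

2 bars of 2/2 = 64 thirty-second notes.
Each duration in thirty-second notes: a full eighth-note triplet (3 notes) (three triplet eighths span one quarter) = 8; quarter tied to eighth (quarter + eighth) = 12; thirty-second tied to eighth (thirty-second + eighth) = 5; thirty-second = 1; eighth note = 4; dotted eighth note = 6; a full sixteenth-note quintuplet (5 notes) (five quintuplet sixteenths span one quarter) = 8; thirty-second tied to eighth (thirty-second + eighth) = 5; thirty-second = 1; thirty-second = 1; dotted eighth note = 6; thirty-second tied to eighth (thirty-second + eighth) = 5; thirty-second note = 1.
Altogether 8 + 12 + 5 + 1 + 4 + 6 + 8 + 5 + 1 + 1 + 6 + 5 + 1 = 63.
Remaining: 64 − 63 = 1 thirty-second note, which is a thirty-second note.

thirty-second note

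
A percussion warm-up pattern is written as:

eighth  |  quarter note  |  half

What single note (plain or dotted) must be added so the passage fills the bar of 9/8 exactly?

The bar of 9/8 = 9 eighth notes.
Convert each value to eighth notes: eighth = 1; quarter note = 2; half = 4.
Sum: 1 + 2 + 4 = 7.
Remaining: 9 − 7 = 2 eighth notes, which is a quarter note.

quarter note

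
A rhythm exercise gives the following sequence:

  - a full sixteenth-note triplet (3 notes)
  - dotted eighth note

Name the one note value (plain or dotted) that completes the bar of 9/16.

The bar of 9/16 = 9 sixteenth notes.
Working in sixteenth notes: a full sixteenth-note triplet (3 notes) (three triplet sixteenths span one eighth) = 2; dotted eighth note = 3.
Altogether 2 + 3 = 5.
Remaining: 9 − 5 = 4 sixteenth notes, which is a quarter note.

quarter note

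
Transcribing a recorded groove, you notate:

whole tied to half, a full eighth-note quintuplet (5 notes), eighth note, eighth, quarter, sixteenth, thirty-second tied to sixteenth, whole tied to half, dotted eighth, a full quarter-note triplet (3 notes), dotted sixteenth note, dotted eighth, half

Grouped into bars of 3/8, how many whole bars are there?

One bar of 3/8 = 12 thirty-second notes.
Working in thirty-second notes: whole tied to half (whole + half) = 48; a full eighth-note quintuplet (5 notes) (five quintuplet eighths span one half) = 16; eighth note = 4; eighth = 4; quarter = 8; sixteenth = 2; thirty-second tied to sixteenth (thirty-second + sixteenth) = 3; whole tied to half (whole + half) = 48; dotted eighth = 6; a full quarter-note triplet (3 notes) (three triplet quarters span one half) = 16; dotted sixteenth note = 3; dotted eighth = 6; half = 16.
Altogether 48 + 16 + 4 + 4 + 8 + 2 + 3 + 48 + 6 + 16 + 3 + 6 + 16 = 180.
180 ÷ 12 = 15 complete bars with 0 left over.

15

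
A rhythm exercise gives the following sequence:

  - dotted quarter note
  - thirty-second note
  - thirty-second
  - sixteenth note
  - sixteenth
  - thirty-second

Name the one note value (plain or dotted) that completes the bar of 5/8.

The bar of 5/8 = 20 thirty-second notes.
Convert each value to thirty-second notes: dotted quarter note = 12; thirty-second note = 1; thirty-second = 1; sixteenth note = 2; sixteenth = 2; thirty-second = 1.
Adding: 12 + 1 + 1 + 2 + 2 + 1 = 19.
Remaining: 20 − 19 = 1 thirty-second note, which is a thirty-second note.

thirty-second note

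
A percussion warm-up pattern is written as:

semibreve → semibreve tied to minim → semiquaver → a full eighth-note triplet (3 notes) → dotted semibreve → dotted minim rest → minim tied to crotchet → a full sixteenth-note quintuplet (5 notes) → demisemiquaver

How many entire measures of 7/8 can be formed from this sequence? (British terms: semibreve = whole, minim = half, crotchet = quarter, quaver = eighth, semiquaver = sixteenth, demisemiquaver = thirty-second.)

6

One bar of 7/8 = 28 thirty-second notes.
Convert each value to thirty-second notes: semibreve = 32; semibreve tied to minim (semibreve + minim) = 48; semiquaver = 2; a full eighth-note triplet (3 notes) (three triplet eighths span one quarter) = 8; dotted semibreve = 48; dotted minim rest = 24; minim tied to crotchet (minim + crotchet) = 24; a full sixteenth-note quintuplet (5 notes) (five quintuplet sixteenths span one quarter) = 8; demisemiquaver = 1.
Sum: 32 + 48 + 2 + 8 + 48 + 24 + 24 + 8 + 1 = 195.
195 ÷ 28 = 6 complete bars with 27 left over.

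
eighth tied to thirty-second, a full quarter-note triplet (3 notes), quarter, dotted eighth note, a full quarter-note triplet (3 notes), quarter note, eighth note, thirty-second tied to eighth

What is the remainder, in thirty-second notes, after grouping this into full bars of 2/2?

One bar of 2/2 = 32 thirty-second notes.
Convert each value to thirty-second notes: eighth tied to thirty-second (eighth + thirty-second) = 5; a full quarter-note triplet (3 notes) (three triplet quarters span one half) = 16; quarter = 8; dotted eighth note = 6; a full quarter-note triplet (3 notes) (three triplet quarters span one half) = 16; quarter note = 8; eighth note = 4; thirty-second tied to eighth (thirty-second + eighth) = 5.
Sum: 5 + 16 + 8 + 6 + 16 + 8 + 4 + 5 = 68.
68 ÷ 32 = 2 complete bars with 4 thirty-second notes remaining.

4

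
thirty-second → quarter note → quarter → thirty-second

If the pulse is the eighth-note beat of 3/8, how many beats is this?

4.5

One eighth-note beat = 4 thirty-second notes.
Express everything in thirty-second notes: thirty-second = 1; quarter note = 8; quarter = 8; thirty-second = 1.
Altogether 1 + 8 + 8 + 1 = 18.
18 ÷ 4 = 4.5 beats.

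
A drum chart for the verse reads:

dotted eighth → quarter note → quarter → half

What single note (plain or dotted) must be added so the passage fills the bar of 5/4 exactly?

sixteenth note

The bar of 5/4 = 20 sixteenth notes.
Convert each value to sixteenth notes: dotted eighth = 3; quarter note = 4; quarter = 4; half = 8.
Sum: 3 + 4 + 4 + 8 = 19.
Remaining: 20 − 19 = 1 sixteenth note, which is a sixteenth note.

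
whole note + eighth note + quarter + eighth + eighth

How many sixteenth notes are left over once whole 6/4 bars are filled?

2

One bar of 6/4 = 12 eighth notes.
In eighth notes: whole note = 8; eighth note = 1; quarter = 2; eighth = 1; eighth = 1.
Altogether 8 + 1 + 2 + 1 + 1 = 13.
13 ÷ 12 = 1 complete bar with 1 eighth note remaining = 2 sixteenth notes.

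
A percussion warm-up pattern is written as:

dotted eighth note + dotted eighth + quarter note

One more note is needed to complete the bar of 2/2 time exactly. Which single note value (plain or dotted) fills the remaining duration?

dotted quarter note

The bar of 2/2 = 16 sixteenth notes.
Each duration in sixteenth notes: dotted eighth note = 3; dotted eighth = 3; quarter note = 4.
Altogether 3 + 3 + 4 = 10.
Remaining: 16 − 10 = 6 sixteenth notes, which is a dotted quarter note.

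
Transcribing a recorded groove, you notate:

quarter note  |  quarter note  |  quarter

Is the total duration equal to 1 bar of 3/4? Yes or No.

Yes

One bar of 3/4 = 3 quarter notes.
In quarter notes: quarter note = 1; quarter note = 1; quarter = 1.
Total: 1 + 1 + 1 = 3.
3 equals 3, so the answer is Yes.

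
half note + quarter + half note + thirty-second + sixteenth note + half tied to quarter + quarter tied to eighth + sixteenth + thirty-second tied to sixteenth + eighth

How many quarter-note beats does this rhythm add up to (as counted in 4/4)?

One quarter-note beat = 8 thirty-second notes.
Convert each value to thirty-second notes: half note = 16; quarter = 8; half note = 16; thirty-second = 1; sixteenth note = 2; half tied to quarter (half + quarter) = 24; quarter tied to eighth (quarter + eighth) = 12; sixteenth = 2; thirty-second tied to sixteenth (thirty-second + sixteenth) = 3; eighth = 4.
Adding: 16 + 8 + 16 + 1 + 2 + 24 + 12 + 2 + 3 + 4 = 88.
88 ÷ 8 = 11 beats.

11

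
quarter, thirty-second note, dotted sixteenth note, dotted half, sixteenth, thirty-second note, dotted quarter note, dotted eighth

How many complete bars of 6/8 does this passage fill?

One bar of 6/8 = 24 thirty-second notes.
In thirty-second notes: quarter = 8; thirty-second note = 1; dotted sixteenth note = 3; dotted half = 24; sixteenth = 2; thirty-second note = 1; dotted quarter note = 12; dotted eighth = 6.
Adding: 8 + 1 + 3 + 24 + 2 + 1 + 12 + 6 = 57.
57 ÷ 24 = 2 complete bars with 9 left over.

2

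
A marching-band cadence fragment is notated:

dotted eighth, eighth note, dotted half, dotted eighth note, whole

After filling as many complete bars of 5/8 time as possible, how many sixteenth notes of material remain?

6

One bar of 5/8 = 10 sixteenth notes.
Working in sixteenth notes: dotted eighth = 3; eighth note = 2; dotted half = 12; dotted eighth note = 3; whole = 16.
Sum: 3 + 2 + 12 + 3 + 16 = 36.
36 ÷ 10 = 3 complete bars with 6 sixteenth notes remaining.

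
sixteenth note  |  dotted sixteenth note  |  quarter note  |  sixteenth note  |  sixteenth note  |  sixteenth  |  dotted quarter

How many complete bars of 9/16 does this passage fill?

1

One bar of 9/16 = 18 thirty-second notes.
Each duration in thirty-second notes: sixteenth note = 2; dotted sixteenth note = 3; quarter note = 8; sixteenth note = 2; sixteenth note = 2; sixteenth = 2; dotted quarter = 12.
Sum: 2 + 3 + 8 + 2 + 2 + 2 + 12 = 31.
31 ÷ 18 = 1 complete bar with 13 left over.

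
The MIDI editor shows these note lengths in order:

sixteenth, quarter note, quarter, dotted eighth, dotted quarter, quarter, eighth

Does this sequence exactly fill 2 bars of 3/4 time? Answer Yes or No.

One bar of 3/4 = 12 sixteenth notes, so 2 bars = 24.
Each duration in sixteenth notes: sixteenth = 1; quarter note = 4; quarter = 4; dotted eighth = 3; dotted quarter = 6; quarter = 4; eighth = 2.
Altogether 1 + 4 + 4 + 3 + 6 + 4 + 2 = 24.
24 equals 24, so the answer is Yes.

Yes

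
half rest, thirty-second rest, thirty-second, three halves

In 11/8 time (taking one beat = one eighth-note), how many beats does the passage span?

One eighth-note beat = 4 thirty-second notes.
Convert each value to thirty-second notes: half rest = 16; thirty-second rest = 1; thirty-second = 1; half = 16; half = 16; half = 16.
Total: 16 + 1 + 1 + 16 + 16 + 16 = 66.
66 ÷ 4 = 16.5 beats.

16.5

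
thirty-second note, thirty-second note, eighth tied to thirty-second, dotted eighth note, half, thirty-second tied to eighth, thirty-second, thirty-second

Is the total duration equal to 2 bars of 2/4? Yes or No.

One bar of 2/4 = 16 thirty-second notes, so 2 bars = 32.
Each duration in thirty-second notes: thirty-second note = 1; thirty-second note = 1; eighth tied to thirty-second (eighth + thirty-second) = 5; dotted eighth note = 6; half = 16; thirty-second tied to eighth (thirty-second + eighth) = 5; thirty-second = 1; thirty-second = 1.
Sum: 1 + 1 + 5 + 6 + 16 + 5 + 1 + 1 = 36.
36 exceeds 32, so the answer is No.

No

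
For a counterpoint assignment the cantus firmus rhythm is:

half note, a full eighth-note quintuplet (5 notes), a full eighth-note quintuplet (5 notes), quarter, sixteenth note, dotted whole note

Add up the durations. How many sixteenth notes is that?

53

In sixteenth notes: half note = 8; a full eighth-note quintuplet (5 notes) (five quintuplet eighths span one half) = 8; a full eighth-note quintuplet (5 notes) (five quintuplet eighths span one half) = 8; quarter = 4; sixteenth note = 1; dotted whole note = 24.
Adding: 8 + 8 + 8 + 4 + 1 + 24 = 53 sixteenth notes.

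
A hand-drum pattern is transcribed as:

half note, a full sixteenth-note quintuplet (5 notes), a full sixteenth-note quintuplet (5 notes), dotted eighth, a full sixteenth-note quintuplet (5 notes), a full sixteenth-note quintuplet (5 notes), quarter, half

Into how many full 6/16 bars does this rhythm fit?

One bar of 6/16 = 6 sixteenth notes.
Convert each value to sixteenth notes: half note = 8; a full sixteenth-note quintuplet (5 notes) (five quintuplet sixteenths span one quarter) = 4; a full sixteenth-note quintuplet (5 notes) (five quintuplet sixteenths span one quarter) = 4; dotted eighth = 3; a full sixteenth-note quintuplet (5 notes) (five quintuplet sixteenths span one quarter) = 4; a full sixteenth-note quintuplet (5 notes) (five quintuplet sixteenths span one quarter) = 4; quarter = 4; half = 8.
Altogether 8 + 4 + 4 + 3 + 4 + 4 + 4 + 8 = 39.
39 ÷ 6 = 6 complete bars with 3 left over.

6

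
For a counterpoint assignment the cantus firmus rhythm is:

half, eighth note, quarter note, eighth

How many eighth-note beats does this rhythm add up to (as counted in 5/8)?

One eighth-note beat = 2 sixteenth notes.
Working in sixteenth notes: half = 8; eighth note = 2; quarter note = 4; eighth = 2.
Adding: 8 + 2 + 4 + 2 = 16.
16 ÷ 2 = 8 beats.

8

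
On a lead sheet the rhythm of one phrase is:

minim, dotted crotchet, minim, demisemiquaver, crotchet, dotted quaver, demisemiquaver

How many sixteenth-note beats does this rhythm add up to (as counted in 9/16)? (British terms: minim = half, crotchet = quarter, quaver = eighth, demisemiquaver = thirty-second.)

30

One sixteenth-note beat = 2 thirty-second notes.
Working in thirty-second notes: minim = 16; dotted crotchet = 12; minim = 16; demisemiquaver = 1; crotchet = 8; dotted quaver = 6; demisemiquaver = 1.
Adding: 16 + 12 + 16 + 1 + 8 + 6 + 1 = 60.
60 ÷ 2 = 30 beats.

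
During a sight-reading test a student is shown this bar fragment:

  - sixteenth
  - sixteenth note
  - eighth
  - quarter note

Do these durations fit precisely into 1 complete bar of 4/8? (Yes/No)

One bar of 4/8 = 8 sixteenth notes.
Convert each value to sixteenth notes: sixteenth = 1; sixteenth note = 1; eighth = 2; quarter note = 4.
Adding: 1 + 1 + 2 + 4 = 8.
8 equals 8, so the answer is Yes.

Yes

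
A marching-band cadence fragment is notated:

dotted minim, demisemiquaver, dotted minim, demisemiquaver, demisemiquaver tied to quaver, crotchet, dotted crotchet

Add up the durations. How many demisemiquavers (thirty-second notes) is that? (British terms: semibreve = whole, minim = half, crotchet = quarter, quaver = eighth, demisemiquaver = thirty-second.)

Convert each value to thirty-second notes: dotted minim = 24; demisemiquaver = 1; dotted minim = 24; demisemiquaver = 1; demisemiquaver tied to quaver (demisemiquaver + quaver) = 5; crotchet = 8; dotted crotchet = 12.
Adding: 24 + 1 + 24 + 1 + 5 + 8 + 12 = 75 thirty-second notes.

75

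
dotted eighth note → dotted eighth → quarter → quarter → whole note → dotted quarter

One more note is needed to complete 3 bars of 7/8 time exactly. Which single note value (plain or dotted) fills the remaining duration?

dotted quarter note

3 bars of 7/8 = 42 sixteenth notes.
Express everything in sixteenth notes: dotted eighth note = 3; dotted eighth = 3; quarter = 4; quarter = 4; whole note = 16; dotted quarter = 6.
Adding: 3 + 3 + 4 + 4 + 16 + 6 = 36.
Remaining: 42 − 36 = 6 sixteenth notes, which is a dotted quarter note.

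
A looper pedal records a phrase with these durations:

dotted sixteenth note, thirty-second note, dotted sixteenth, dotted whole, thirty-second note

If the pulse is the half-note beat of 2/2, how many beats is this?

One half-note beat = 16 thirty-second notes.
Convert each value to thirty-second notes: dotted sixteenth note = 3; thirty-second note = 1; dotted sixteenth = 3; dotted whole = 48; thirty-second note = 1.
Adding: 3 + 1 + 3 + 48 + 1 = 56.
56 ÷ 16 = 3.5 beats.

3.5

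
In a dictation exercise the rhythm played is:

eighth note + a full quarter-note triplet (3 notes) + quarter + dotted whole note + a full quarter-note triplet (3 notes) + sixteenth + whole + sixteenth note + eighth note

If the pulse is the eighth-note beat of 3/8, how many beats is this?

33

One eighth-note beat = 2 sixteenth notes.
Working in sixteenth notes: eighth note = 2; a full quarter-note triplet (3 notes) (three triplet quarters span one half) = 8; quarter = 4; dotted whole note = 24; a full quarter-note triplet (3 notes) (three triplet quarters span one half) = 8; sixteenth = 1; whole = 16; sixteenth note = 1; eighth note = 2.
Sum: 2 + 8 + 4 + 24 + 8 + 1 + 16 + 1 + 2 = 66.
66 ÷ 2 = 33 beats.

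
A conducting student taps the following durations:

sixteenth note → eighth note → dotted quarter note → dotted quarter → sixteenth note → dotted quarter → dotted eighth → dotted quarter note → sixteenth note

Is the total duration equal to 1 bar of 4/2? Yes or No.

Yes

One bar of 4/2 = 32 sixteenth notes.
Convert each value to sixteenth notes: sixteenth note = 1; eighth note = 2; dotted quarter note = 6; dotted quarter = 6; sixteenth note = 1; dotted quarter = 6; dotted eighth = 3; dotted quarter note = 6; sixteenth note = 1.
Total: 1 + 2 + 6 + 6 + 1 + 6 + 3 + 6 + 1 = 32.
32 equals 32, so the answer is Yes.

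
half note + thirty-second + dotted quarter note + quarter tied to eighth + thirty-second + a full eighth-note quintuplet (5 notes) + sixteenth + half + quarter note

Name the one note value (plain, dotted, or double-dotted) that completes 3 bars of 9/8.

dotted half note

3 bars of 9/8 = 108 thirty-second notes.
Each duration in thirty-second notes: half note = 16; thirty-second = 1; dotted quarter note = 12; quarter tied to eighth (quarter + eighth) = 12; thirty-second = 1; a full eighth-note quintuplet (5 notes) (five quintuplet eighths span one half) = 16; sixteenth = 2; half = 16; quarter note = 8.
Adding: 16 + 1 + 12 + 12 + 1 + 16 + 2 + 16 + 8 = 84.
Remaining: 108 − 84 = 24 thirty-second notes, which is a dotted half note.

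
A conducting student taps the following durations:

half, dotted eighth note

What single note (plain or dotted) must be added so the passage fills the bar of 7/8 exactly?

The bar of 7/8 = 14 sixteenth notes.
In sixteenth notes: half = 8; dotted eighth note = 3.
Altogether 8 + 3 = 11.
Remaining: 14 − 11 = 3 sixteenth notes, which is a dotted eighth note.

dotted eighth note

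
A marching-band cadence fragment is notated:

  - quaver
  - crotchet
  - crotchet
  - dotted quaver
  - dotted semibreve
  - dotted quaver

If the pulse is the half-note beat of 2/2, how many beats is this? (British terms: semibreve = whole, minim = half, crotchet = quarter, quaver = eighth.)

One half-note beat = 8 sixteenth notes.
Each duration in sixteenth notes: quaver = 2; crotchet = 4; crotchet = 4; dotted quaver = 3; dotted semibreve = 24; dotted quaver = 3.
Adding: 2 + 4 + 4 + 3 + 24 + 3 = 40.
40 ÷ 8 = 5 beats.

5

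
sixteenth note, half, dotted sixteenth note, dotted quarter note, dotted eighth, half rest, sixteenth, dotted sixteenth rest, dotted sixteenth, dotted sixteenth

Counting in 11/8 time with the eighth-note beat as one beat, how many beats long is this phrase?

One eighth-note beat = 4 thirty-second notes.
Express everything in thirty-second notes: sixteenth note = 2; half = 16; dotted sixteenth note = 3; dotted quarter note = 12; dotted eighth = 6; half rest = 16; sixteenth = 2; dotted sixteenth rest = 3; dotted sixteenth = 3; dotted sixteenth = 3.
Altogether 2 + 16 + 3 + 12 + 6 + 16 + 2 + 3 + 3 + 3 = 66.
66 ÷ 4 = 16.5 beats.

16.5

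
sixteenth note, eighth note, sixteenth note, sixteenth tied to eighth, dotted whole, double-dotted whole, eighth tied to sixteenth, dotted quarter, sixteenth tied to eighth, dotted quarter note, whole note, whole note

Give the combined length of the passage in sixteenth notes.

Convert each value to sixteenth notes: sixteenth note = 1; eighth note = 2; sixteenth note = 1; sixteenth tied to eighth (sixteenth + eighth) = 3; dotted whole = 24; double-dotted whole = 28; eighth tied to sixteenth (eighth + sixteenth) = 3; dotted quarter = 6; sixteenth tied to eighth (sixteenth + eighth) = 3; dotted quarter note = 6; whole note = 16; whole note = 16.
Total: 1 + 2 + 1 + 3 + 24 + 28 + 3 + 6 + 3 + 6 + 16 + 16 = 109 sixteenth notes.

109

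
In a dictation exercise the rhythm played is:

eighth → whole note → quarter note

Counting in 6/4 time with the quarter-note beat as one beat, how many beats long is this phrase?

One quarter-note beat = 2 eighth notes.
Express everything in eighth notes: eighth = 1; whole note = 8; quarter note = 2.
Total: 1 + 8 + 2 = 11.
11 ÷ 2 = 5.5 beats.

5.5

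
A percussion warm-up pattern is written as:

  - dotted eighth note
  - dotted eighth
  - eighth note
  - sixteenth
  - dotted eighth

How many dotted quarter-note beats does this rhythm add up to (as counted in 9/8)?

2

One dotted quarter-note beat = 6 sixteenth notes.
Working in sixteenth notes: dotted eighth note = 3; dotted eighth = 3; eighth note = 2; sixteenth = 1; dotted eighth = 3.
Adding: 3 + 3 + 2 + 1 + 3 = 12.
12 ÷ 6 = 2 beats.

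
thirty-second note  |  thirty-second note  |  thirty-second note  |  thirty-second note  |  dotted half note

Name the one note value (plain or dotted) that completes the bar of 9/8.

quarter note

The bar of 9/8 = 36 thirty-second notes.
Convert each value to thirty-second notes: thirty-second note = 1; thirty-second note = 1; thirty-second note = 1; thirty-second note = 1; dotted half note = 24.
Total: 1 + 1 + 1 + 1 + 24 = 28.
Remaining: 36 − 28 = 8 thirty-second notes, which is a quarter note.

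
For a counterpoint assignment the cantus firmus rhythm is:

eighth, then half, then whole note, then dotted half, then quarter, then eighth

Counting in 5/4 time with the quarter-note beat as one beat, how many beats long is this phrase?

11

One quarter-note beat = 2 eighth notes.
Working in eighth notes: eighth = 1; half = 4; whole note = 8; dotted half = 6; quarter = 2; eighth = 1.
Adding: 1 + 4 + 8 + 6 + 2 + 1 = 22.
22 ÷ 2 = 11 beats.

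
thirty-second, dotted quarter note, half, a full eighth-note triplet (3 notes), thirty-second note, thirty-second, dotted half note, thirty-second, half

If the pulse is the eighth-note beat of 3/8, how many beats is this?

One eighth-note beat = 4 thirty-second notes.
Working in thirty-second notes: thirty-second = 1; dotted quarter note = 12; half = 16; a full eighth-note triplet (3 notes) (three triplet eighths span one quarter) = 8; thirty-second note = 1; thirty-second = 1; dotted half note = 24; thirty-second = 1; half = 16.
Sum: 1 + 12 + 16 + 8 + 1 + 1 + 24 + 1 + 16 = 80.
80 ÷ 4 = 20 beats.

20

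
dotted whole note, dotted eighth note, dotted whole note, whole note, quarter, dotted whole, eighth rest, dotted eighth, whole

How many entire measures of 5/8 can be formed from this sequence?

One bar of 5/8 = 10 sixteenth notes.
Convert each value to sixteenth notes: dotted whole note = 24; dotted eighth note = 3; dotted whole note = 24; whole note = 16; quarter = 4; dotted whole = 24; eighth rest = 2; dotted eighth = 3; whole = 16.
Total: 24 + 3 + 24 + 16 + 4 + 24 + 2 + 3 + 16 = 116.
116 ÷ 10 = 11 complete bars with 6 left over.

11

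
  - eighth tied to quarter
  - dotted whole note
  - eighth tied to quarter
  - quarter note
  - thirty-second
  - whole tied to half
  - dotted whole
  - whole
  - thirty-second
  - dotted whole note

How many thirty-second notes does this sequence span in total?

258

Each duration in thirty-second notes: eighth tied to quarter (eighth + quarter) = 12; dotted whole note = 48; eighth tied to quarter (eighth + quarter) = 12; quarter note = 8; thirty-second = 1; whole tied to half (whole + half) = 48; dotted whole = 48; whole = 32; thirty-second = 1; dotted whole note = 48.
Altogether 12 + 48 + 12 + 8 + 1 + 48 + 48 + 32 + 1 + 48 = 258 thirty-second notes.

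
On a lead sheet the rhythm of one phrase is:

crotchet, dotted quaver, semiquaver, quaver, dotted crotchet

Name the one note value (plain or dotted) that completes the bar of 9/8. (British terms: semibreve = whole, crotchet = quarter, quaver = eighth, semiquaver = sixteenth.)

eighth note

The bar of 9/8 = 18 sixteenth notes.
Each duration in sixteenth notes: crotchet = 4; dotted quaver = 3; semiquaver = 1; quaver = 2; dotted crotchet = 6.
Altogether 4 + 3 + 1 + 2 + 6 = 16.
Remaining: 18 − 16 = 2 sixteenth notes, which is a eighth note.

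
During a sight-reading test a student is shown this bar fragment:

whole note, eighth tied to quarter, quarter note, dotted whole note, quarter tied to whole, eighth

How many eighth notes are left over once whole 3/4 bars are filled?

0

One bar of 3/4 = 6 eighth notes.
Each duration in eighth notes: whole note = 8; eighth tied to quarter (eighth + quarter) = 3; quarter note = 2; dotted whole note = 12; quarter tied to whole (quarter + whole) = 10; eighth = 1.
Adding: 8 + 3 + 2 + 12 + 10 + 1 = 36.
36 ÷ 6 = 6 complete bars with 0 eighth notes remaining.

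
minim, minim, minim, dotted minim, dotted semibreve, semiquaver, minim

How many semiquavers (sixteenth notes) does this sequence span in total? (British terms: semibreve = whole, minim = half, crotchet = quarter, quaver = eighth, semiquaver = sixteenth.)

69

In sixteenth notes: minim = 8; minim = 8; minim = 8; dotted minim = 12; dotted semibreve = 24; semiquaver = 1; minim = 8.
Altogether 8 + 8 + 8 + 12 + 24 + 1 + 8 = 69 sixteenth notes.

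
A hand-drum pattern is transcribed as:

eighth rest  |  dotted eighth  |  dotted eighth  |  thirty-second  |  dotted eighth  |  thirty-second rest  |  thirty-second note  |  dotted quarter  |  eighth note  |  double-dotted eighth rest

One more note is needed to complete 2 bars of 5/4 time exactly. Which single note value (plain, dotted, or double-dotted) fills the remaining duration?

whole note

2 bars of 5/4 = 80 thirty-second notes.
Express everything in thirty-second notes: eighth rest = 4; dotted eighth = 6; dotted eighth = 6; thirty-second = 1; dotted eighth = 6; thirty-second rest = 1; thirty-second note = 1; dotted quarter = 12; eighth note = 4; double-dotted eighth rest = 7.
Altogether 4 + 6 + 6 + 1 + 6 + 1 + 1 + 12 + 4 + 7 = 48.
Remaining: 80 − 48 = 32 thirty-second notes, which is a whole note.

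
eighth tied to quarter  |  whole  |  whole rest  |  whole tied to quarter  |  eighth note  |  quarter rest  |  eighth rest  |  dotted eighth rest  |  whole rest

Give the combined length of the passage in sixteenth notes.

85

Each duration in sixteenth notes: eighth tied to quarter (eighth + quarter) = 6; whole = 16; whole rest = 16; whole tied to quarter (whole + quarter) = 20; eighth note = 2; quarter rest = 4; eighth rest = 2; dotted eighth rest = 3; whole rest = 16.
Total: 6 + 16 + 16 + 20 + 2 + 4 + 2 + 3 + 16 = 85 sixteenth notes.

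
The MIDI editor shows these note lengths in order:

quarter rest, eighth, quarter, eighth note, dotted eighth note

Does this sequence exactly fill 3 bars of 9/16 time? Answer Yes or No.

One bar of 9/16 = 9 sixteenth notes, so 3 bars = 27.
Each duration in sixteenth notes: quarter rest = 4; eighth = 2; quarter = 4; eighth note = 2; dotted eighth note = 3.
Total: 4 + 2 + 4 + 2 + 3 = 15.
15 falls short of 27, so the answer is No.

No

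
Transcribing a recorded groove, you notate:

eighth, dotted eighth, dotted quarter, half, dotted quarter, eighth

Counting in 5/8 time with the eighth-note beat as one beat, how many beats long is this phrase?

One eighth-note beat = 2 sixteenth notes.
Working in sixteenth notes: eighth = 2; dotted eighth = 3; dotted quarter = 6; half = 8; dotted quarter = 6; eighth = 2.
Sum: 2 + 3 + 6 + 8 + 6 + 2 = 27.
27 ÷ 2 = 13.5 beats.

13.5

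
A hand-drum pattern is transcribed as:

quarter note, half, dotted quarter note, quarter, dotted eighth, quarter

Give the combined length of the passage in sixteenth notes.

29

Convert each value to sixteenth notes: quarter note = 4; half = 8; dotted quarter note = 6; quarter = 4; dotted eighth = 3; quarter = 4.
Sum: 4 + 8 + 6 + 4 + 3 + 4 = 29 sixteenth notes.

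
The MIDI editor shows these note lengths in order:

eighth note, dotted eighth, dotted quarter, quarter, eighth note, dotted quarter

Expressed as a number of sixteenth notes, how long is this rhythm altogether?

Each duration in sixteenth notes: eighth note = 2; dotted eighth = 3; dotted quarter = 6; quarter = 4; eighth note = 2; dotted quarter = 6.
Total: 2 + 3 + 6 + 4 + 2 + 6 = 23 sixteenth notes.

23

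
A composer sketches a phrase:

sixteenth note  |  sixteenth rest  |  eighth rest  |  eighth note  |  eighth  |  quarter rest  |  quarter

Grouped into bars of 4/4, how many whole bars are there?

One bar of 4/4 = 16 sixteenth notes.
Convert each value to sixteenth notes: sixteenth note = 1; sixteenth rest = 1; eighth rest = 2; eighth note = 2; eighth = 2; quarter rest = 4; quarter = 4.
Total: 1 + 1 + 2 + 2 + 2 + 4 + 4 = 16.
16 ÷ 16 = 1 complete bar with 0 left over.

1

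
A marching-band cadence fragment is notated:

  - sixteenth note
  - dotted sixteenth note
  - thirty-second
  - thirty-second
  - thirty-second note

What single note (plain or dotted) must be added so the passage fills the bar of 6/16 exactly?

The bar of 6/16 = 12 thirty-second notes.
Convert each value to thirty-second notes: sixteenth note = 2; dotted sixteenth note = 3; thirty-second = 1; thirty-second = 1; thirty-second note = 1.
Sum: 2 + 3 + 1 + 1 + 1 = 8.
Remaining: 12 − 8 = 4 thirty-second notes, which is a eighth note.

eighth note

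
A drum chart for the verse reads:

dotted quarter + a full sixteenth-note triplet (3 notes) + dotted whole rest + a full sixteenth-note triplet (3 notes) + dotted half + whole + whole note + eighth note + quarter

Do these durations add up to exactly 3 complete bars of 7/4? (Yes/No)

Yes

One bar of 7/4 = 14 eighth notes, so 3 bars = 42.
Convert each value to eighth notes: dotted quarter = 3; a full sixteenth-note triplet (3 notes) (three triplet sixteenths span one eighth) = 1; dotted whole rest = 12; a full sixteenth-note triplet (3 notes) (three triplet sixteenths span one eighth) = 1; dotted half = 6; whole = 8; whole note = 8; eighth note = 1; quarter = 2.
Total: 3 + 1 + 12 + 1 + 6 + 8 + 8 + 1 + 2 = 42.
42 equals 42, so the answer is Yes.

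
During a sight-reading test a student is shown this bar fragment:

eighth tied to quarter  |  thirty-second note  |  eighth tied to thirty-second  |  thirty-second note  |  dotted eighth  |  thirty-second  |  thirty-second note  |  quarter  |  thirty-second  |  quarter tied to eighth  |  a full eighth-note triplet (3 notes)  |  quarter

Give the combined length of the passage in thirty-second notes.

Convert each value to thirty-second notes: eighth tied to quarter (eighth + quarter) = 12; thirty-second note = 1; eighth tied to thirty-second (eighth + thirty-second) = 5; thirty-second note = 1; dotted eighth = 6; thirty-second = 1; thirty-second note = 1; quarter = 8; thirty-second = 1; quarter tied to eighth (quarter + eighth) = 12; a full eighth-note triplet (3 notes) (three triplet eighths span one quarter) = 8; quarter = 8.
Total: 12 + 1 + 5 + 1 + 6 + 1 + 1 + 8 + 1 + 12 + 8 + 8 = 64 thirty-second notes.

64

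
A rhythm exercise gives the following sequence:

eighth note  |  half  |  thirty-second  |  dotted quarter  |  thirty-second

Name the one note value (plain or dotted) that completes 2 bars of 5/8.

dotted eighth note

2 bars of 5/8 = 40 thirty-second notes.
Convert each value to thirty-second notes: eighth note = 4; half = 16; thirty-second = 1; dotted quarter = 12; thirty-second = 1.
Altogether 4 + 16 + 1 + 12 + 1 = 34.
Remaining: 40 − 34 = 6 thirty-second notes, which is a dotted eighth note.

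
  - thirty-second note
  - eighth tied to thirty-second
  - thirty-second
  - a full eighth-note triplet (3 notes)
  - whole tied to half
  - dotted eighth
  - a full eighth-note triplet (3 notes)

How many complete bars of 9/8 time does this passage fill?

2

One bar of 9/8 = 36 thirty-second notes.
In thirty-second notes: thirty-second note = 1; eighth tied to thirty-second (eighth + thirty-second) = 5; thirty-second = 1; a full eighth-note triplet (3 notes) (three triplet eighths span one quarter) = 8; whole tied to half (whole + half) = 48; dotted eighth = 6; a full eighth-note triplet (3 notes) (three triplet eighths span one quarter) = 8.
Altogether 1 + 5 + 1 + 8 + 48 + 6 + 8 = 77.
77 ÷ 36 = 2 complete bars with 5 left over.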